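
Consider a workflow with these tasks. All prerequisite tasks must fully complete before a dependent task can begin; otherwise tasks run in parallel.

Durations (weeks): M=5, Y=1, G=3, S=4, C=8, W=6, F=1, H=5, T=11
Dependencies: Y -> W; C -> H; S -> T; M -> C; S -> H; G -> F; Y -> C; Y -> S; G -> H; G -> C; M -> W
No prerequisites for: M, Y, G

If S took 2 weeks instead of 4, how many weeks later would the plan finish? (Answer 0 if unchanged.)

0

Actual critical path: M→C→H = 5+8+5 = 18 ⇒ 18 weeks.
S is off the critical path — its longest chain is 16 weeks, giving 2 of slack.
That remains the longest chain; total 18 weeks.
Change in finish: 18 − 18 = +0 weeks.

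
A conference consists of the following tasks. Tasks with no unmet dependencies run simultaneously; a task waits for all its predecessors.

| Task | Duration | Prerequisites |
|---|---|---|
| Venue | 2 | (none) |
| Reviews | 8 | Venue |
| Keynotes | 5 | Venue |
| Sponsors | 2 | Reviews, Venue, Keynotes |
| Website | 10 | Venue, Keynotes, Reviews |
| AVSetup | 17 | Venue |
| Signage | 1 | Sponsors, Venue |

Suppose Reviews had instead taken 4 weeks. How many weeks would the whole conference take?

19

Actual critical path: Venue→Reviews→Website = 2+8+10 = 20 ⇒ 20 weeks.
Reviews lies on that path, so at 4 weeks the path becomes 16 weeks.
The binding chain switches to Venue→AVSetup = 2+17 = 19; finish 19 weeks.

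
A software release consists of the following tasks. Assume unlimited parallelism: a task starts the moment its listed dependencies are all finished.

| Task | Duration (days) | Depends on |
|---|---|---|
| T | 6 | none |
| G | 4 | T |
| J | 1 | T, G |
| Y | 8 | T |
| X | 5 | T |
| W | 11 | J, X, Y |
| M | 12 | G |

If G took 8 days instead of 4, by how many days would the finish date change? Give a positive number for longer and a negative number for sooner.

1

The binding path is T→Y→W = 6+8+11 = 25; finish at 25 days.
G has 3 days of float (longest path through it is 22).
New critical path: T→G→J→W = 6+8+1+11 = 26 ⇒ 26 days.
Change in finish: 26 − 25 = +1 days.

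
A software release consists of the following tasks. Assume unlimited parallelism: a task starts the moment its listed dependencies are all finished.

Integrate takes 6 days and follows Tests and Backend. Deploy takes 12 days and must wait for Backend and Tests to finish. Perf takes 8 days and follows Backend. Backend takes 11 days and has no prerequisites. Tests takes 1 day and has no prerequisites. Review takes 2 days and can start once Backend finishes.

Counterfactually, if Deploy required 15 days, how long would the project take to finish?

As given, the longest chain is Backend→Deploy = 11+12 = 23, so the finish is 23 days.
Since Deploy is critical, the +3 change carries straight to that chain (now 26 days).
No other chain overtakes it, so the finish is 26 days.

26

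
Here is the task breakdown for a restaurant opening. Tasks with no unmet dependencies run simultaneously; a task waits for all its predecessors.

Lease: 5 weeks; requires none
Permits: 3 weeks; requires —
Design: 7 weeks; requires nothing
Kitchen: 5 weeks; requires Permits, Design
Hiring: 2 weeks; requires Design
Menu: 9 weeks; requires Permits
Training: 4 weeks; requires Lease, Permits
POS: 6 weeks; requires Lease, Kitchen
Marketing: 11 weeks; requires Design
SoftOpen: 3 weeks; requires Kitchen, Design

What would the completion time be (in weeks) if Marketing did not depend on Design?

18

Before: longest chain Design→Kitchen→POS = 7+5+6 = 18, finish 18.
Without Design→Marketing, Marketing's earliest start moves from 7 to 0.
New critical path: Design→Kitchen→POS = 7+5+6 = 18 ⇒ 18 weeks.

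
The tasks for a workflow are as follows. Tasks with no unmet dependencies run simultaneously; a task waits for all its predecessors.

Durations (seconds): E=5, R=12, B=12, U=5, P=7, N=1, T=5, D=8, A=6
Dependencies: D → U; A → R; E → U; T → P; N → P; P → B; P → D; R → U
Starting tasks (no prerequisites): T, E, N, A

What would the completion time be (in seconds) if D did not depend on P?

Original critical path: T→P→D→U = 5+7+8+5 = 25 ⇒ 25 seconds.
Without P→D, D's earliest start moves from 12 to 0.
New critical path: T→P→B = 5+7+12 = 24 ⇒ 24 seconds.

24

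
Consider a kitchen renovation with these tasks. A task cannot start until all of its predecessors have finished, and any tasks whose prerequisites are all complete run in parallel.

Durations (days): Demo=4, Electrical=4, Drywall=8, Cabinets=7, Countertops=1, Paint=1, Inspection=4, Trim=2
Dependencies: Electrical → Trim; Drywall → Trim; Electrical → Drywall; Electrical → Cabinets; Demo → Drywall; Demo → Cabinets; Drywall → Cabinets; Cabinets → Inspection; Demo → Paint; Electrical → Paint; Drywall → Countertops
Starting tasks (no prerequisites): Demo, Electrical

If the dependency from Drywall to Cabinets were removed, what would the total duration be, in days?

15

With the dependency in place, Demo→Drywall→Cabinets→Inspection = 4+8+7+4 = 23 sets the finish at 23 days.
Without Drywall→Cabinets, Cabinets's earliest start moves from 12 to 4.
The longest chain is now Demo→Cabinets→Inspection = 4+7+4 = 15, so the project takes 15 days.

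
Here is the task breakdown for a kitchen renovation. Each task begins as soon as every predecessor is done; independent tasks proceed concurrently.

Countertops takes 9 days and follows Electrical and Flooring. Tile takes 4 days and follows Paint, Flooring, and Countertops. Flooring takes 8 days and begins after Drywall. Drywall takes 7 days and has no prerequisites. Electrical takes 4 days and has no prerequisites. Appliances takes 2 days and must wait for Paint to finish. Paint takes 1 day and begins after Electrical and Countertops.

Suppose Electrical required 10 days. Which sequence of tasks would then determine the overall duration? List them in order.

Drywall, Flooring, Countertops, Paint, Tile

Critical path before the change: Drywall→Flooring→Countertops→Paint→Tile = 7+8+9+1+4 = 29 giving 29 days.
Electrical has 11 days of float (longest path through it is 18).
That remains the longest chain; total 29 days.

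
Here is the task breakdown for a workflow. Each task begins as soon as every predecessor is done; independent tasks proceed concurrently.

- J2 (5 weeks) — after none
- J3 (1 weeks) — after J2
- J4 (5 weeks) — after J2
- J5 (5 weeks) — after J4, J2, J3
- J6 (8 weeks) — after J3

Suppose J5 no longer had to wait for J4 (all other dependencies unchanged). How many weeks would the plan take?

14

Original critical path: J2→J4→J5 = 5+5+5 = 15 ⇒ 15 weeks.
Without J4→J5, J5's earliest start moves from 10 to 6.
After: J2→J3→J6 = 5+1+8 = 14 → 14 weeks.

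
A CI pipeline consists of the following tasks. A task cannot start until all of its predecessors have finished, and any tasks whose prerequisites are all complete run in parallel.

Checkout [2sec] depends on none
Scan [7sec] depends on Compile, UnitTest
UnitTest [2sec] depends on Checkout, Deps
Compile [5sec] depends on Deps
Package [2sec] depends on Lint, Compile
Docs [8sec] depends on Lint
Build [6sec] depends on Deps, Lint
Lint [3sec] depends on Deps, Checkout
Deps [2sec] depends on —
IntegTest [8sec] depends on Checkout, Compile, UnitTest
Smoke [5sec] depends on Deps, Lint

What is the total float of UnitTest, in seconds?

Critical path: Deps→Compile→IntegTest = 2+5+8 = 15, so the finish is 15 seconds.
Longest path through UnitTest: 12 seconds (earliest finish 4, latest finish 7).
Slack of UnitTest = 5 − 2 = 3 seconds.

3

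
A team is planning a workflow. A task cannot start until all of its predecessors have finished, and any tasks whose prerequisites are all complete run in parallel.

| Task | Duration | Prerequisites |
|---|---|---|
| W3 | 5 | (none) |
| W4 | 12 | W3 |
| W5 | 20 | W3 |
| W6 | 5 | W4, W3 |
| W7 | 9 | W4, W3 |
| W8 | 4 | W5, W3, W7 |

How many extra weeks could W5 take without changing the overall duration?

1

Critical path: W3→W4→W7→W8 = 5+12+9+4 = 30, so the finish is 30 weeks.
The longest chain containing W5 totals 29 weeks.
Float = 30 − 29 = 1.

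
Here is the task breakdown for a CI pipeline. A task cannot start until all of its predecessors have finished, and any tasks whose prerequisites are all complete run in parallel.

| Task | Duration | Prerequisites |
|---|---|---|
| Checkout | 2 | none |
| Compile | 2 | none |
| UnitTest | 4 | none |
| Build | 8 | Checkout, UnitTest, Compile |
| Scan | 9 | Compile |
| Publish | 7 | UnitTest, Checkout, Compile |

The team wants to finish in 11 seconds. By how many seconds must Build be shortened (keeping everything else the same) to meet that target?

1

Current finish: 12 seconds; target: 11.
Build is on every critical path, so each second cut from Build cuts the finish by one (this holds down to a finish of 11).
Need 12 − 11 = 1 second off Build → Build becomes 7 seconds, finish becomes 11.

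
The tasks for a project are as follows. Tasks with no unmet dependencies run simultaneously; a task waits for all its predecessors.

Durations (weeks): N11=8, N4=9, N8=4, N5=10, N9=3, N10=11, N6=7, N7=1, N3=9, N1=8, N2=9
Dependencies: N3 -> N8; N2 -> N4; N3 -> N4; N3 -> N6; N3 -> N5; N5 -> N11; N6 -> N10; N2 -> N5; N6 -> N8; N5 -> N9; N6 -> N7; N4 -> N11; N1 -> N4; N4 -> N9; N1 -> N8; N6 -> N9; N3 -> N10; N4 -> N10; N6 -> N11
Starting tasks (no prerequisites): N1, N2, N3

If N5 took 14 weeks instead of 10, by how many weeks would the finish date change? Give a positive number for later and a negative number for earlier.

2

Critical path before the change: N2→N4→N10 = 9+9+11 = 29 giving 29 weeks.
The longest path through N5 is only 27 weeks, so N5 has float 2.
New critical path: N2→N5→N11 = 9+14+8 = 31 ⇒ 31 weeks.
Change in finish: 31 − 29 = +2 weeks.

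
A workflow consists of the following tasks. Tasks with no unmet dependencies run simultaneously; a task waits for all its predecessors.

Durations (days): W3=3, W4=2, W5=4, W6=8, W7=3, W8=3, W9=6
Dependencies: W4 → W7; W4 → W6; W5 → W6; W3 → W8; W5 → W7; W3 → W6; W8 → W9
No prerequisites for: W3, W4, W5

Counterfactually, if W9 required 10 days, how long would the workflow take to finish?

16

The binding path is W3→W8→W9 = 3+3+6 = 12; finish at 12 days.
W9 lies on that path, so at 10 days the path becomes 16 days.
No other chain overtakes it, so the finish is 16 days.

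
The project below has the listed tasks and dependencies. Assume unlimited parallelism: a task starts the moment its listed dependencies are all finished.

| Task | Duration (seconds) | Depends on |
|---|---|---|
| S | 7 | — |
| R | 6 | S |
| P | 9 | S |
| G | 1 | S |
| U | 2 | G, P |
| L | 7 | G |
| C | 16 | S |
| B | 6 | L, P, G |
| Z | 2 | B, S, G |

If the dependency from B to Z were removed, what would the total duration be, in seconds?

With the dependency in place, S→P→B→Z = 7+9+6+2 = 24 sets the finish at 24 seconds.
Without B→Z, Z's earliest start moves from 22 to 8.
New critical path: S→C = 7+16 = 23 ⇒ 23 seconds.

23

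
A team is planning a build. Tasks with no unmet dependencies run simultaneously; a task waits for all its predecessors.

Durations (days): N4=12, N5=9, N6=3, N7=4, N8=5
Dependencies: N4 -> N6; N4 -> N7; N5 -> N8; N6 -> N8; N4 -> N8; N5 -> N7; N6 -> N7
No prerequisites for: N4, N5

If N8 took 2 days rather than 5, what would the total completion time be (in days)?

19

The binding path is N4→N6→N8 = 12+3+5 = 20; finish at 20 days.
N8 is on the critical path; changing it to 2 makes that path 17 days.
New critical path: N4→N6→N7 = 12+3+4 = 19 ⇒ 19 days.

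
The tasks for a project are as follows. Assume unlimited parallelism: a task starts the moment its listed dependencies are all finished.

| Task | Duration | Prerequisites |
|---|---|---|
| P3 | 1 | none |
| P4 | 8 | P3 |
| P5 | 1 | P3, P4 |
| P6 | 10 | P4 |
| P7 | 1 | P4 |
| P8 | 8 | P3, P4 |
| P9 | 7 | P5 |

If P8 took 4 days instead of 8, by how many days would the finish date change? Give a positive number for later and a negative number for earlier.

Baseline: P3→P4→P6 = 1+8+10 = 19 → 19 days.
The longest path through P8 is only 17 days, so P8 has float 2.
No other chain overtakes it, so the finish is 19 days.
Change in finish: 19 − 19 = +0 days.

0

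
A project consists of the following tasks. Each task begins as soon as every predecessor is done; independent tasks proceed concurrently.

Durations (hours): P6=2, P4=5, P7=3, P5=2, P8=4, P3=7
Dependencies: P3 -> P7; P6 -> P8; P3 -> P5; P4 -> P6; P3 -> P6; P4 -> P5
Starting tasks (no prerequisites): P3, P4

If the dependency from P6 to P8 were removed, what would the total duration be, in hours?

Original critical path: P3→P6→P8 = 7+2+4 = 13 ⇒ 13 hours.
Without P6→P8, P8's earliest start moves from 9 to 0.
After: P3→P7 = 7+3 = 10 → 10 hours.

10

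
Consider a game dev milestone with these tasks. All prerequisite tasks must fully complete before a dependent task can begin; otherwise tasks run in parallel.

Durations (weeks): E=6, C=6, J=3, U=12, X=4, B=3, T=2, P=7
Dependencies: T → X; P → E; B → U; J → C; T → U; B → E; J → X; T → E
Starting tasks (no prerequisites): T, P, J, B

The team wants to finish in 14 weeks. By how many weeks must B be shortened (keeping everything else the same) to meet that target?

Current finish: 15 weeks; target: 14.
B is on every critical path, so each week cut from B cuts the finish by one (this holds down to a finish of 14).
Need 15 − 14 = 1 week off B → B becomes 2 weeks, finish becomes 14.

1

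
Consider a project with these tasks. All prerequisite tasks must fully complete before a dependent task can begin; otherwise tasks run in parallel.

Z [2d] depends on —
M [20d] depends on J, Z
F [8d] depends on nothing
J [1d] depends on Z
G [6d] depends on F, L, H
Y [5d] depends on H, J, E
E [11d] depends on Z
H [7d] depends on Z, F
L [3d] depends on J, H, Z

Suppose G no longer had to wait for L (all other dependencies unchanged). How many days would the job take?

With the dependency in place, F→H→L→G = 8+7+3+6 = 24 sets the finish at 24 days.
Without L→G, G's earliest start moves from 18 to 15.
After: Z→J→M = 2+1+20 = 23 → 23 days.

23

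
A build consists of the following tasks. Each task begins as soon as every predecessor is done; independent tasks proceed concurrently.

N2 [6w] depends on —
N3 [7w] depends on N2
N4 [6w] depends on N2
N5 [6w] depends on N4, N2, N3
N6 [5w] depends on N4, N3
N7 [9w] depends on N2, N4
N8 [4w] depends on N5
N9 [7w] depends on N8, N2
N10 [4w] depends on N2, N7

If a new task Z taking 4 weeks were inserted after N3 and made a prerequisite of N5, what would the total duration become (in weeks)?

Originally the project takes 30 weeks.
With Z inserted, N5 now waits for max(N4, N2, N3, Z).
New critical path: N2→N3→Z→N5→N8→N9 = 6+7+4+6+4+7 = 34 ⇒ 34 weeks.

34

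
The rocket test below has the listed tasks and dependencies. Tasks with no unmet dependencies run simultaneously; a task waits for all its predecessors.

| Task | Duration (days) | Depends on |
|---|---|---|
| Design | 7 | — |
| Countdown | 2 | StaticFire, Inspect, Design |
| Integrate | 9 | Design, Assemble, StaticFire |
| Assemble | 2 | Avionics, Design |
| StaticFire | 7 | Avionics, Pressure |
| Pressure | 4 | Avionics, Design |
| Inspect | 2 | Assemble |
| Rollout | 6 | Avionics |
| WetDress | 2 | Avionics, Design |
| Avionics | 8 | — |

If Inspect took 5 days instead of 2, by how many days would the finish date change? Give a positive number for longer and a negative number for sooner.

Actual critical path: Avionics→Pressure→StaticFire→Integrate = 8+4+7+9 = 28 ⇒ 28 days.
The longest path through Inspect is only 14 days, so Inspect has float 14.
The critical path is still Avionics→Pressure→StaticFire→Integrate; finish is now 28 days.
Change in finish: 28 − 28 = +0 days.

0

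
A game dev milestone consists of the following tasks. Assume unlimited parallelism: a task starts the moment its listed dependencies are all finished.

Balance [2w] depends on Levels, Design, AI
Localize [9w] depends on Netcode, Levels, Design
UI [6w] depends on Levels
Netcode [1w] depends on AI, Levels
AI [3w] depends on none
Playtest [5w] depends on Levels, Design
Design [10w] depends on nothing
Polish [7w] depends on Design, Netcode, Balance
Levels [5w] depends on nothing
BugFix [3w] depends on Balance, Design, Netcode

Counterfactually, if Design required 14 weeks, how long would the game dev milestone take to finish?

Critical path before the change: Design→Balance→Polish = 10+2+7 = 19 giving 19 weeks.
Design is on the critical path; changing it to 14 makes that path 23 weeks.
The critical path is still Design→Balance→Polish; finish is now 23 weeks.

23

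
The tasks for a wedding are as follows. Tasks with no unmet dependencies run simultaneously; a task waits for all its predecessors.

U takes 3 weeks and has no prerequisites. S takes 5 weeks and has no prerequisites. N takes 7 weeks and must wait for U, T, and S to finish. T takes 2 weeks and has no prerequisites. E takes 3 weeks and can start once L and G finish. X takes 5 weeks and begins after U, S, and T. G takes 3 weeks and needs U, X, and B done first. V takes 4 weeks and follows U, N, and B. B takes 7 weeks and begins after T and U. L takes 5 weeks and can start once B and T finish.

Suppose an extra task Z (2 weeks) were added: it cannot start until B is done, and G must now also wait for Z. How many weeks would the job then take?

18

Originally the job takes 18 weeks.
With Z inserted, G now waits for max(U, X, B, Z).
New critical path: U→B→Z→G→E = 3+7+2+3+3 = 18 ⇒ 18 weeks.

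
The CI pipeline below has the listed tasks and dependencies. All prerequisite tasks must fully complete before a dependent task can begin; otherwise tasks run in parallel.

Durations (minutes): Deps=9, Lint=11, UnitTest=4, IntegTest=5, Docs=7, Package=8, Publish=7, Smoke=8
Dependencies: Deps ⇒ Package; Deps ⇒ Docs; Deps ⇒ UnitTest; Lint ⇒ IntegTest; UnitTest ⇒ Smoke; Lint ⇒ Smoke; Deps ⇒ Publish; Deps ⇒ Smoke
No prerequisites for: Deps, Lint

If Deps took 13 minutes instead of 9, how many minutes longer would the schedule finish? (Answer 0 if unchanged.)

Actual critical path: Deps→UnitTest→Smoke = 9+4+8 = 21 ⇒ 21 minutes.
Since Deps is critical, the +4 change carries straight to that chain (now 25 minutes).
No other chain overtakes it, so the finish is 25 minutes.
Change in finish: 25 − 21 = +4 minutes.

4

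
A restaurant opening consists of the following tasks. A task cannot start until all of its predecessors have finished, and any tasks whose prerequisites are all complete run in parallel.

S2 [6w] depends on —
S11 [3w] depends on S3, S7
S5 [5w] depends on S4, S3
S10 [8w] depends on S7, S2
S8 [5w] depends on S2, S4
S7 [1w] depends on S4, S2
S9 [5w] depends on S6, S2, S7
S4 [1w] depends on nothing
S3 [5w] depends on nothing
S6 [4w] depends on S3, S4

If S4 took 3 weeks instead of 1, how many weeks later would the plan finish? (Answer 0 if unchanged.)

0

The binding path is S2→S7→S10 = 6+1+8 = 15; finish at 15 weeks.
S4 is off the critical path — its longest chain is 10 weeks, giving 5 of slack.
The critical path is still S2→S7→S10; finish is now 15 weeks.
Change in finish: 15 − 15 = +0 weeks.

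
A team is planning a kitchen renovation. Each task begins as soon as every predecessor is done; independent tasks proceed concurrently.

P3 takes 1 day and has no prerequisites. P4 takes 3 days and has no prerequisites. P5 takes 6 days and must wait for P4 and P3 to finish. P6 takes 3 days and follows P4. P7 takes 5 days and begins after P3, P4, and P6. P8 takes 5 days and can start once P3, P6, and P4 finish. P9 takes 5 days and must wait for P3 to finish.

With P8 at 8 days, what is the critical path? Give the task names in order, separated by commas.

Baseline: P4→P6→P8 = 3+3+5 = 11 → 11 days.
P8 lies on that path, so at 8 days the path becomes 14 days.
The critical path is still P4→P6→P8; finish is now 14 days.

P4, P6, P8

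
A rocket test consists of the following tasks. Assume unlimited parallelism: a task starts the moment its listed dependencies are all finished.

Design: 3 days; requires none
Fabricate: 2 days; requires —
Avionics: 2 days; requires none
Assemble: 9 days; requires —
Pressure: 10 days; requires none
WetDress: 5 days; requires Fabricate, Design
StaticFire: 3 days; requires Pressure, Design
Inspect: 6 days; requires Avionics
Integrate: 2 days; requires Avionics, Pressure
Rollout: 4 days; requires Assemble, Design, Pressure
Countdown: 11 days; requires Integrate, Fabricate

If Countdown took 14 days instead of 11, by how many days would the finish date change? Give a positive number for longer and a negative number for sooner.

3

Baseline: Pressure→Integrate→Countdown = 10+2+11 = 23 → 23 days.
Countdown is on the critical path; changing it to 14 makes that path 26 days.
No other chain overtakes it, so the finish is 26 days.
Change in finish: 26 − 23 = +3 days.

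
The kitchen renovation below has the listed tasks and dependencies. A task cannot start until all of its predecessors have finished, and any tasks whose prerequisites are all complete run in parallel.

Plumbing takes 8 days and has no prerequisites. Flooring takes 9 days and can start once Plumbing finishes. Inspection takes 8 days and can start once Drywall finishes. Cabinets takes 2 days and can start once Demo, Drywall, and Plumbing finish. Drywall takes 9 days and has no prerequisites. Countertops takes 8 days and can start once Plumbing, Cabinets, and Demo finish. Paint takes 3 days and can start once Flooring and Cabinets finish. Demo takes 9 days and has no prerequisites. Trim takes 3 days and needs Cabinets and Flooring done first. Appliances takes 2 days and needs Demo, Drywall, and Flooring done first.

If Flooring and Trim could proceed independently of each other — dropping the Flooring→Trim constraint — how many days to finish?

With the dependency in place, Plumbing→Flooring→Paint = 8+9+3 = 20 sets the finish at 20 days.
Without Flooring→Trim, Trim's earliest start moves from 17 to 11.
New critical path: Plumbing→Flooring→Paint = 8+9+3 = 20 ⇒ 20 days.

20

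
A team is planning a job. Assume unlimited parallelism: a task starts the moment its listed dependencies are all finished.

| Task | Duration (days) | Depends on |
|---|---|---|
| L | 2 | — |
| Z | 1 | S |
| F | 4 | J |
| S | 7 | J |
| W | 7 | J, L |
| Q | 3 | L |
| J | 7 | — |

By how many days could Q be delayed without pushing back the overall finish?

10

The longest chain is J→S→Z = 7+7+1 = 15; overall finish 15 days.
Q finishes as early as 5 and must finish by 15.
Slack of Q = 12 − 2 = 10 days.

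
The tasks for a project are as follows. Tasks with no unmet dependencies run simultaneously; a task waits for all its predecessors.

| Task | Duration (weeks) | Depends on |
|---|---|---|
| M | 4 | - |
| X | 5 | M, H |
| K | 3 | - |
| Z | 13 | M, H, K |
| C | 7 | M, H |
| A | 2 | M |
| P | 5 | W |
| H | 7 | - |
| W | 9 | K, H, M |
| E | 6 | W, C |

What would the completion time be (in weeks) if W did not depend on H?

20

With the dependency in place, H→W→E = 7+9+6 = 22 sets the finish at 22 weeks.
Without H→W, W's earliest start moves from 7 to 4.
New critical path: H→Z = 7+13 = 20 ⇒ 20 weeks.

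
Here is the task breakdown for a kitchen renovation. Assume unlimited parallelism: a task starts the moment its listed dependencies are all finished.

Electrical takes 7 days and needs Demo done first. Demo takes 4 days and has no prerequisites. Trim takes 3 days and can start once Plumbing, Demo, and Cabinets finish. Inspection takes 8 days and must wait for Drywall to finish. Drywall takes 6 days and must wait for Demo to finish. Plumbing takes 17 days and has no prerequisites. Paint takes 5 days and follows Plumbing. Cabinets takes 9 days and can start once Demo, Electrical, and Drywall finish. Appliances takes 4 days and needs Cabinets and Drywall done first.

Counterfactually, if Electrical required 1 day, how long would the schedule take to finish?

As given, the longest chain is Demo→Electrical→Cabinets→Appliances = 4+7+9+4 = 24, so the finish is 24 days.
Since Electrical is critical, the -6 change carries straight to that chain (now 18 days).
Now Demo→Drywall→Cabinets→Appliances = 4+6+9+4 = 23 is longest, so the finish becomes 23 days.

23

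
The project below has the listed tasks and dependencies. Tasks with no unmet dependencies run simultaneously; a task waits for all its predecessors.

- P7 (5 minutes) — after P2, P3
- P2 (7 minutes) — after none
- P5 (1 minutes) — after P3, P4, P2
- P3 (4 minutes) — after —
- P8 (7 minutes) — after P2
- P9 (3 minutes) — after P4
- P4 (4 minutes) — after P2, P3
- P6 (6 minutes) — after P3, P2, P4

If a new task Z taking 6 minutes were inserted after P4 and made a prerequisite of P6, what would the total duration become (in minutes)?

23

Originally the job takes 17 minutes.
With Z inserted, P6 now waits for max(P3, P2, P4, Z).
New critical path: P2→P4→Z→P6 = 7+4+6+6 = 23 ⇒ 23 minutes.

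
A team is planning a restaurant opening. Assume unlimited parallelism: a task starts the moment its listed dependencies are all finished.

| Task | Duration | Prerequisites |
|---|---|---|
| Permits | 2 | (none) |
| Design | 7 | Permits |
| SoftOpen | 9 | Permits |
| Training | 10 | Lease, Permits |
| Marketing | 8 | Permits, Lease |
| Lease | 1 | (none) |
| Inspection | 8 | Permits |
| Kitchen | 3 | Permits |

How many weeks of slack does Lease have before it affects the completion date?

1

The longest chain is Permits→Training = 2+10 = 12; overall finish 12 weeks.
Longest path through Lease: 11 weeks (earliest finish 1, latest finish 2).
So Lease can slip 2 − 1 = 1 week.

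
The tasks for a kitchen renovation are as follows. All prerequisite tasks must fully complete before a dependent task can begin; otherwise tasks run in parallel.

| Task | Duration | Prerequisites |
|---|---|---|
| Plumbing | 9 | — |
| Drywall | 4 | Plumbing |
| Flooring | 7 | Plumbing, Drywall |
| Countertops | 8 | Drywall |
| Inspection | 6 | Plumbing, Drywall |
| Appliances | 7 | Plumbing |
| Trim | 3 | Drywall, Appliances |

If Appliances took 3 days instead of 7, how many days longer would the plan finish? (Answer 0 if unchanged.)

0

Critical path before the change: Plumbing→Drywall→Countertops = 9+4+8 = 21 giving 21 days.
The longest path through Appliances is only 19 days, so Appliances has float 2.
That remains the longest chain; total 21 days.
Change in finish: 21 − 21 = +0 days.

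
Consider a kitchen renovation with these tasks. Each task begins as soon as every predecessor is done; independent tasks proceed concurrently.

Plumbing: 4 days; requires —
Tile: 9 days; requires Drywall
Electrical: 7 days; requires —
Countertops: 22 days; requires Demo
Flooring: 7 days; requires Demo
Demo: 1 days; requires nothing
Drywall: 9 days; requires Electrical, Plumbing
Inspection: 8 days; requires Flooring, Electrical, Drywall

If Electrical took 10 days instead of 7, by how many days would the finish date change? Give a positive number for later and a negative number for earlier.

The binding path is Electrical→Drywall→Tile = 7+9+9 = 25; finish at 25 days.
Electrical is on the critical path; changing it to 10 makes that path 28 days.
No other chain overtakes it, so the finish is 28 days.
Change in finish: 28 − 25 = +3 days.

3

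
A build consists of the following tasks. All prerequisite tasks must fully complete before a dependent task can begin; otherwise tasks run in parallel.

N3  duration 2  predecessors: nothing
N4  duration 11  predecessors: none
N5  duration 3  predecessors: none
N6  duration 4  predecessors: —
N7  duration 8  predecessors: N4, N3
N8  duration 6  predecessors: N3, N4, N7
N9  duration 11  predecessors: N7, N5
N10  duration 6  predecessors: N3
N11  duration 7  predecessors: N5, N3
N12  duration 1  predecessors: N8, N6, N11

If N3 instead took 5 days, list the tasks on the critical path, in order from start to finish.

Baseline: N4→N7→N9 = 11+8+11 = 30 → 30 days.
N3 is off the critical path — its longest chain is 21 days, giving 9 of slack.
No other chain overtakes it, so the finish is 30 days.

N4, N7, N9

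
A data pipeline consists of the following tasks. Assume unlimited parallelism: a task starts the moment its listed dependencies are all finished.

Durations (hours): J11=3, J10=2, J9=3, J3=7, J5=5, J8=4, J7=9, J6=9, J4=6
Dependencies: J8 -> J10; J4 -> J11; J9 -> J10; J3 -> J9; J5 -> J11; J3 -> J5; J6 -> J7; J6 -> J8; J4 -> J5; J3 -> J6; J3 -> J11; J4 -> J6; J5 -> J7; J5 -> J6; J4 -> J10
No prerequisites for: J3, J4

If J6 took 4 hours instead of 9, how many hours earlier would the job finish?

5

As given, the longest chain is J3→J5→J6→J7 = 7+5+9+9 = 30, so the finish is 30 hours.
Since J6 is critical, the -5 change carries straight to that chain (now 25 hours).
That remains the longest chain; total 25 hours.
Change in finish: 25 − 30 = -5 hours.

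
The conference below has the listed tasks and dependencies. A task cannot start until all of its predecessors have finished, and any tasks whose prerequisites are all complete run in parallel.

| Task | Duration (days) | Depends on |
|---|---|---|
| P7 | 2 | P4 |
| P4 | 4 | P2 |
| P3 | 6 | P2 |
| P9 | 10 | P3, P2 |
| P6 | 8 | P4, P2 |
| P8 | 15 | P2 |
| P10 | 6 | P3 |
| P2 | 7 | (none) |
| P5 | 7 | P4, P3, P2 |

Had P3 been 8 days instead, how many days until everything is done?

Baseline: P2→P3→P9 = 7+6+10 = 23 → 23 days.
Since P3 is critical, the +2 change carries straight to that chain (now 25 days).
No other chain overtakes it, so the finish is 25 days.

25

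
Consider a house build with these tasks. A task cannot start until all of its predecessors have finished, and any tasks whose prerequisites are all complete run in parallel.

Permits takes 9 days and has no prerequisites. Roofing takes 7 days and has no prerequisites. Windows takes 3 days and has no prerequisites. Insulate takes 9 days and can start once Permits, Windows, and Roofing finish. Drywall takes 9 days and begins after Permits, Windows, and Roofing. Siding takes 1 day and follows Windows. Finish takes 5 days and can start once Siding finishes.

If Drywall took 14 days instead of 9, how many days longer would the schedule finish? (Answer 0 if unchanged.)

Baseline: Permits→Drywall = 9+9 = 18 → 18 days.
Since Drywall is critical, the +5 change carries straight to that chain (now 23 days).
That remains the longest chain; total 23 days.
Change in finish: 23 − 18 = +5 days.

5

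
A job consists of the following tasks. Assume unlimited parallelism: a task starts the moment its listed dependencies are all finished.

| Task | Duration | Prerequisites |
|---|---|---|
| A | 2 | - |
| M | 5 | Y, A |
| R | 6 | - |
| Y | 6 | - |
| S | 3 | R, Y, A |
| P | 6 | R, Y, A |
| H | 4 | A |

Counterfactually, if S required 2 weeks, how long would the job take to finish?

12

Actual critical path: R→P = 6+6 = 12 ⇒ 12 weeks.
S has 3 weeks of float (longest path through it is 9).
No other chain overtakes it, so the finish is 12 weeks.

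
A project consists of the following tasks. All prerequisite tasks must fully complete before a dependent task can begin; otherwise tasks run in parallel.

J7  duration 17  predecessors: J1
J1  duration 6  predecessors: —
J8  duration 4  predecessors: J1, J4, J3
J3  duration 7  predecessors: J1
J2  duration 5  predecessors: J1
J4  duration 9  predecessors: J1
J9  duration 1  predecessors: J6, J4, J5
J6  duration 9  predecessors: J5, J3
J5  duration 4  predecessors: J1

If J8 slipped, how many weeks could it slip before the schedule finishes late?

4

The longest chain is J1→J3→J6→J9 = 6+7+9+1 = 23; overall finish 23 weeks.
J8 finishes as early as 19 and must finish by 23.
Float = 23 − 19 = 4.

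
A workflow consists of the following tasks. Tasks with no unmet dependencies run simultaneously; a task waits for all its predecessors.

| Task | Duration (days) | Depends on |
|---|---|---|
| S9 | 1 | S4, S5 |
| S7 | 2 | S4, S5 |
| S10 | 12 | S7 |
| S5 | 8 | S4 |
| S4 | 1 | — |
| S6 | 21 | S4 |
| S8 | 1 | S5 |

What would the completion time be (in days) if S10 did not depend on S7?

With the dependency in place, S4→S5→S7→S10 = 1+8+2+12 = 23 sets the finish at 23 days.
Without S7→S10, S10's earliest start moves from 11 to 0.
New critical path: S4→S6 = 1+21 = 22 ⇒ 22 days.

22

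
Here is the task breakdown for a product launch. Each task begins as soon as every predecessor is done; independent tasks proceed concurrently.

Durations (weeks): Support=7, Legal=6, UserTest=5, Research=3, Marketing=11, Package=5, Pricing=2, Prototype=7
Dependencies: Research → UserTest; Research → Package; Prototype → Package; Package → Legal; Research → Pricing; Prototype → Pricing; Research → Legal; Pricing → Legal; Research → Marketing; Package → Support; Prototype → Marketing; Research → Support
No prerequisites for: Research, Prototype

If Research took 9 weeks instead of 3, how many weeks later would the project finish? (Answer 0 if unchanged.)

As given, the longest chain is Prototype→Package→Support = 7+5+7 = 19, so the finish is 19 weeks.
Research has 4 weeks of float (longest path through it is 15).
The binding chain switches to Research→Package→Support = 9+5+7 = 21; finish 21 weeks.
Change in finish: 21 − 19 = +2 weeks.

2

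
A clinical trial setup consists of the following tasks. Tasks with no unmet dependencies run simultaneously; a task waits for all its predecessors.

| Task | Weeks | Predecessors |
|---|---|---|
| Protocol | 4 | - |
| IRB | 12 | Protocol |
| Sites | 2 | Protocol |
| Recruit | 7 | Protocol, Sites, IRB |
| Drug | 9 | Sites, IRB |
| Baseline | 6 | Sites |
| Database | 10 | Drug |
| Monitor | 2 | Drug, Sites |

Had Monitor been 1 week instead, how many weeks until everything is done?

35

As given, the longest chain is Protocol→IRB→Drug→Database = 4+12+9+10 = 35, so the finish is 35 weeks.
The longest path through Monitor is only 27 weeks, so Monitor has float 8.
The critical path is still Protocol→IRB→Drug→Database; finish is now 35 weeks.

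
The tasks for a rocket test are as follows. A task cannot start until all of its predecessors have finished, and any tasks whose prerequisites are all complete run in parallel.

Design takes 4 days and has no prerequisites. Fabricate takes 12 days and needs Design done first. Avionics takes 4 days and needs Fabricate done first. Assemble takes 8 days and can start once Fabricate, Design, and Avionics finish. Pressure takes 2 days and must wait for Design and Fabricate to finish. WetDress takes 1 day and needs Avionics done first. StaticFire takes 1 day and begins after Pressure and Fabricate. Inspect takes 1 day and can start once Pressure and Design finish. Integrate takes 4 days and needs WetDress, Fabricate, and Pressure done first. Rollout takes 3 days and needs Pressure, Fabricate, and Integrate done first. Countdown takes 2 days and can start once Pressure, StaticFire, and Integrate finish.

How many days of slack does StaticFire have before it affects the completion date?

Design→Fabricate→Avionics→Assemble = 4+12+4+8 = 28 sets the makespan at 28 days.
StaticFire finishes as early as 19 and must finish by 26.
Slack of StaticFire = 25 − 18 = 7 days.

7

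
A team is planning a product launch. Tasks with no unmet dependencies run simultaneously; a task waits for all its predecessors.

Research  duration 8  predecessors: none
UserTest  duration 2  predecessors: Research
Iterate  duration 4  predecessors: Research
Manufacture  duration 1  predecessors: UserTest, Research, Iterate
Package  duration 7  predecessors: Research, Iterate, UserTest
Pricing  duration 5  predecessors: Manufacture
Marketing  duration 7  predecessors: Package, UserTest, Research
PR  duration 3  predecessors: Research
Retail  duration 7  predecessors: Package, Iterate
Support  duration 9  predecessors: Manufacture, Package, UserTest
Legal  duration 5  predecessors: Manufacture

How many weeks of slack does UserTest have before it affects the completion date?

2

Research→Iterate→Package→Support = 8+4+7+9 = 28 sets the makespan at 28 weeks.
UserTest finishes as early as 10 and must finish by 12.
So UserTest can slip 12 − 10 = 2 weeks.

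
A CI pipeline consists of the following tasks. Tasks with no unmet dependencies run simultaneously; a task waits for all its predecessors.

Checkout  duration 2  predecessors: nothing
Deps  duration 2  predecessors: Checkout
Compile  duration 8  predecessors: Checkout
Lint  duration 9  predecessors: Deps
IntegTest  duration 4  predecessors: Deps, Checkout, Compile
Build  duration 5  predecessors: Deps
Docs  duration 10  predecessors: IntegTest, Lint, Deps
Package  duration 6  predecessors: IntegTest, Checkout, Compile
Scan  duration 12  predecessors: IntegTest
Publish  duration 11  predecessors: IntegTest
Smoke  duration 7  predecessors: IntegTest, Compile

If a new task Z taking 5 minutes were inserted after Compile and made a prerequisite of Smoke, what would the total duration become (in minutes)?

Originally the plan takes 26 minutes.
With Z inserted, Smoke now waits for max(IntegTest, Compile, Z).
New critical path: Checkout→Compile→IntegTest→Scan = 2+8+4+12 = 26 ⇒ 26 minutes.

26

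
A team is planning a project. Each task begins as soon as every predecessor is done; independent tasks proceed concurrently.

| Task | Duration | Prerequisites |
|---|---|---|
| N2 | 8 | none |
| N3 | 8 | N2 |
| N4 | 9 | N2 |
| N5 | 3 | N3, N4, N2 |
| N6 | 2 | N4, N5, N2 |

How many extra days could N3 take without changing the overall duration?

1

Critical path: N2→N4→N5→N6 = 8+9+3+2 = 22, so the finish is 22 days.
The longest chain containing N3 totals 21 days.
Slack of N3 = 9 − 8 = 1 day.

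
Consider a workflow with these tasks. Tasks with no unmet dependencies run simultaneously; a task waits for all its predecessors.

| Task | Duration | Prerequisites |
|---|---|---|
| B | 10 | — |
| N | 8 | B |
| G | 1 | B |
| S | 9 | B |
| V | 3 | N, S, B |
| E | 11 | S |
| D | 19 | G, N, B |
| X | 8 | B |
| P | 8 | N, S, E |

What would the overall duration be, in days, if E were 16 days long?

43

The binding path is B→S→E→P = 10+9+11+8 = 38; finish at 38 days.
Since E is critical, the +5 change carries straight to that chain (now 43 days).
That remains the longest chain; total 43 days.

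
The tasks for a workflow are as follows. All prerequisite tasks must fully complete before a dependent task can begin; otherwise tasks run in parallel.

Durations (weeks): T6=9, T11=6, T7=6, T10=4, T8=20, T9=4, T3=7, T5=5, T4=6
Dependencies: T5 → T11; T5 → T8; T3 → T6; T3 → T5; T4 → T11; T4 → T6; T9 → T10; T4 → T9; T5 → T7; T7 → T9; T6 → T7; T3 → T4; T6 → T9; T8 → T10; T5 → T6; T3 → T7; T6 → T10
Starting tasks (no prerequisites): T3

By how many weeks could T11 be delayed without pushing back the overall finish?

17

Critical path: T3→T4→T6→T7→T9→T10 = 7+6+9+6+4+4 = 36, so the finish is 36 weeks.
The longest chain containing T11 totals 19 weeks.
Float = 36 − 19 = 17.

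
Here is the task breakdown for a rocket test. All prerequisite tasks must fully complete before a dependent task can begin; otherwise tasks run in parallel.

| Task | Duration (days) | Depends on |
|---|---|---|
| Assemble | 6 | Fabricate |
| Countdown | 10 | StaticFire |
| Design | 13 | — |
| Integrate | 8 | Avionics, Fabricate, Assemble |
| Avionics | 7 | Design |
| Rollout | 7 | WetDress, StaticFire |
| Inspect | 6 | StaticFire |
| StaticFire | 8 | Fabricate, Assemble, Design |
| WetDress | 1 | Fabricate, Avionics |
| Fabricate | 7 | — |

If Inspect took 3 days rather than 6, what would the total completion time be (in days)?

31

The binding path is Design→StaticFire→Countdown = 13+8+10 = 31; finish at 31 days.
Inspect has 4 days of float (longest path through it is 27).
That remains the longest chain; total 31 days.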